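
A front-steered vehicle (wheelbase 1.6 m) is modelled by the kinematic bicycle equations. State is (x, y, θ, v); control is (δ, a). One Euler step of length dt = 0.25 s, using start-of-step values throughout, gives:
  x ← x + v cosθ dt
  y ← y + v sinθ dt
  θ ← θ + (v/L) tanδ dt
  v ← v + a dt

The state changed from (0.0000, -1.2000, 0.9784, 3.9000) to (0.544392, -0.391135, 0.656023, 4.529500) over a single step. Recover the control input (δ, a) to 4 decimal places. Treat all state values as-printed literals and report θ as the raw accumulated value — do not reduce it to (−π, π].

a = (v'−v)/dt = (0.629500)/0.25 = 2.5180
Δθ = θ'−θ = -0.322377;  (v·dt/L) = 3.9000·0.25/1.6 = 0.609375
tan δ = Δθ·L/(v·dt) = -0.529029  →  δ = -0.4866

δ = -0.4866, a = 2.5180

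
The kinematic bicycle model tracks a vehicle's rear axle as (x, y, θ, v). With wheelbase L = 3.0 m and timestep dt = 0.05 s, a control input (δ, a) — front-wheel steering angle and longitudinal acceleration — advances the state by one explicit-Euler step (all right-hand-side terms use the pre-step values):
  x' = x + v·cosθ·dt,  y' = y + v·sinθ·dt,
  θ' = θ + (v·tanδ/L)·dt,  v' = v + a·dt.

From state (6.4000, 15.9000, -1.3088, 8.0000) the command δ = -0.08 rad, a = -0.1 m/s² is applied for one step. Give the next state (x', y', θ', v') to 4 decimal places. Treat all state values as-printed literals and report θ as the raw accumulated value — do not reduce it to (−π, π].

(6.5036, 15.5137, -1.3195, 7.9950)

x' = 6.4000 + 8.0000·cos(-1.3088)·0.05 = 6.5036
y' = 15.9000 + 8.0000·sin(-1.3088)·0.05 = 15.5137
θ' = -1.3088 + (8.0000/3.0)·tan(-0.08)·0.05 = -1.3195
v' = 8.0000 − 0.1000·0.05 = 7.9950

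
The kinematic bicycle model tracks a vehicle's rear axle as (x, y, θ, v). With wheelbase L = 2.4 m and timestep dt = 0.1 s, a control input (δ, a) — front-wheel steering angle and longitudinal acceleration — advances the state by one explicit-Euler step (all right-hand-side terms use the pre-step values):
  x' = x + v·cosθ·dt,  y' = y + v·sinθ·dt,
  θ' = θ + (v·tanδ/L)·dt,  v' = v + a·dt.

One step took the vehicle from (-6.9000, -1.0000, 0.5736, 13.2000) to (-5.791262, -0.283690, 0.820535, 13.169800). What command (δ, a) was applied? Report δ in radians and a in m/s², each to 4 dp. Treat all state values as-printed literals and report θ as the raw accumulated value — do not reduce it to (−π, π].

a = (v'−v)/dt = (-0.030200)/0.1 = -0.3020
Δθ = θ'−θ = 0.246935;  (v·dt/L) = 13.2000·0.1/2.4 = 0.550000
tan δ = Δθ·L/(v·dt) = 0.448973  →  δ = 0.4220

δ = 0.4220, a = -0.3020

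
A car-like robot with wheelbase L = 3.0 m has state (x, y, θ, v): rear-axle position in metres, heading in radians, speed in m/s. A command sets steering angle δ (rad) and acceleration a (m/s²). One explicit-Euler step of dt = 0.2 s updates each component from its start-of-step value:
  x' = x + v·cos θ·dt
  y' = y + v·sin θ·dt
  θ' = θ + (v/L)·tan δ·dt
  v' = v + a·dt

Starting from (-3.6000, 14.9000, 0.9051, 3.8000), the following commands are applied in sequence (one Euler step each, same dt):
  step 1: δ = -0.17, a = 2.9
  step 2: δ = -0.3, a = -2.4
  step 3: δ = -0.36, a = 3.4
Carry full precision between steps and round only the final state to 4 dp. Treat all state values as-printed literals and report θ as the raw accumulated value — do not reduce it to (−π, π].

(-2.0009, 16.7062, 0.6734, 4.5800)

after step 1 (δ=-0.17, a=2.9): (-3.130619, 15.497730, 0.861614, 4.380000)
after step 2 (δ=-0.3, a=-2.4): (-2.560155, 16.162522, 0.771287, 3.900000)
after step 3 (δ=-0.36, a=3.4): (-2.000885, 16.706227, 0.673423, 4.580000)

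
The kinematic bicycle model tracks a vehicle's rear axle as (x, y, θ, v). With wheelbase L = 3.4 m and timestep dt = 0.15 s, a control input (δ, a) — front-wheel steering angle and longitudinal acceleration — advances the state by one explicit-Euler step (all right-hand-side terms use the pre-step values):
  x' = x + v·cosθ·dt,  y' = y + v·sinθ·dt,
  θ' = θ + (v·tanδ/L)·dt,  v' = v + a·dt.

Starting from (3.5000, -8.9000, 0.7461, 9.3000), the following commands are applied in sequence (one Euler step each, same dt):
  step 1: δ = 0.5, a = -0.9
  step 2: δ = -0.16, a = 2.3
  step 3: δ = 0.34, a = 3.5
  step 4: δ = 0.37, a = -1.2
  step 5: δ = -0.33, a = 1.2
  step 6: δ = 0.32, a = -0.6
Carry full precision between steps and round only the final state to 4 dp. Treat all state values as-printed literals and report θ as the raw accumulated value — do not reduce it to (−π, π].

after step 1 (δ=0.5, a=-0.9): (4.524407, -7.953102, 0.970245, 9.165000)
after step 2 (δ=-0.16, a=2.3): (5.301275, -6.818900, 0.904993, 9.510000)
after step 3 (δ=0.34, a=3.5): (6.182411, -5.697071, 1.053406, 10.035000)
after step 4 (δ=0.37, a=-1.2): (6.926928, -4.388839, 1.225121, 9.855000)
after step 5 (δ=-0.33, a=1.2): (7.427806, -2.998032, 1.076198, 10.035000)
after step 6 (δ=0.32, a=-0.6): (8.142315, -1.673171, 1.222911, 9.945000)

(8.1423, -1.6732, 1.2229, 9.9450)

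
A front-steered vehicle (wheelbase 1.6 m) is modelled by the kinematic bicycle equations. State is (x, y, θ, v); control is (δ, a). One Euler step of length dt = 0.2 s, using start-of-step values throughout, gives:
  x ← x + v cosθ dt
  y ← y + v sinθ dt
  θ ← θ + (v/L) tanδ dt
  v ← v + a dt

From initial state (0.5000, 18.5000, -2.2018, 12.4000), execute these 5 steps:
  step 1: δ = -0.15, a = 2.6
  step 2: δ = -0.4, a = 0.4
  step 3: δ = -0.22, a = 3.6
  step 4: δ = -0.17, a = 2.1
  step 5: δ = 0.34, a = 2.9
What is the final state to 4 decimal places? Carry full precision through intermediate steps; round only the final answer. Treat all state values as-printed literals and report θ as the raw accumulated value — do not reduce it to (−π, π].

after step 1 (δ=-0.15, a=2.6): (-0.963090, 16.497559, -2.436060, 12.920000)
after step 2 (δ=-0.4, a=0.4): (-2.930201, 14.821991, -3.118871, 13.000000)
after step 3 (δ=-0.22, a=3.6): (-5.529530, 14.762919, -3.482252, 13.720000)
after step 4 (δ=-0.17, a=2.1): (-8.115844, 15.679713, -3.776644, 14.140000)
after step 5 (δ=0.34, a=2.9): (-10.392502, 17.357335, -3.151414, 14.720000)

(-10.3925, 17.3573, -3.1514, 14.7200)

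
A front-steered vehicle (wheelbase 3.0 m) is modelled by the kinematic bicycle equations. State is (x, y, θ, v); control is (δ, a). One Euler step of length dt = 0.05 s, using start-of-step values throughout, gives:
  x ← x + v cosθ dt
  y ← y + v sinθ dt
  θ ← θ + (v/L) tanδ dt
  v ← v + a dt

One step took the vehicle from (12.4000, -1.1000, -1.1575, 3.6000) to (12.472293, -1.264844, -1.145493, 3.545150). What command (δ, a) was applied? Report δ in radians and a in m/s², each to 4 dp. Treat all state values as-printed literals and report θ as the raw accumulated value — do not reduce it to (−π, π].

δ = 0.1975, a = -1.0970

a = (v'−v)/dt = (-0.054850)/0.05 = -1.0970
Δθ = θ'−θ = 0.012007;  (v·dt/L) = 3.6000·0.05/3.0 = 0.060000
tan δ = Δθ·L/(v·dt) = 0.200117  →  δ = 0.1975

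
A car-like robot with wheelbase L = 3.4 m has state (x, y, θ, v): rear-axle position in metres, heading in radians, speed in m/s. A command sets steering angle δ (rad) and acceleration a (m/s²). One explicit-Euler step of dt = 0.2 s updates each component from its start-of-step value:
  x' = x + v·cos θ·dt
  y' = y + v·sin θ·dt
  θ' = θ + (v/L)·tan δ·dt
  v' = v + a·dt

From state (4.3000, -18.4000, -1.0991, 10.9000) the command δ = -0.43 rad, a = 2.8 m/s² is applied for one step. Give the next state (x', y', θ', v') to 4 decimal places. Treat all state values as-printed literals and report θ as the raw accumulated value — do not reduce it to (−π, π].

(5.2906, -20.3419, -1.3932, 11.4600)

x' = 4.3000 + 10.9000·cos(-1.0991)·0.2 = 5.2906
y' = -18.4000 + 10.9000·sin(-1.0991)·0.2 = -20.3419
θ' = -1.0991 + (10.9000/3.4)·tan(-0.43)·0.2 = -1.3932
v' = 10.9000 + 2.8000·0.2 = 11.4600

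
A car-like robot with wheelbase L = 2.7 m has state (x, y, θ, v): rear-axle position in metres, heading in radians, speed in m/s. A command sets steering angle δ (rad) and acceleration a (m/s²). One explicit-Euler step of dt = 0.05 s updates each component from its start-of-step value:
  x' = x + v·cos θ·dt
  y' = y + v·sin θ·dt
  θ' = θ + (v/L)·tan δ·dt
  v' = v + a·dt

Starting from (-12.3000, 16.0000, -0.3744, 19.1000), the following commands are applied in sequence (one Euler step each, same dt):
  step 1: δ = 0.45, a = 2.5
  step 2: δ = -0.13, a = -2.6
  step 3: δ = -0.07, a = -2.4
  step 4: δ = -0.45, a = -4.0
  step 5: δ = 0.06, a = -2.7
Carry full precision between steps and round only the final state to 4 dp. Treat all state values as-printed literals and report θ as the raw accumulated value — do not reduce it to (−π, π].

after step 1 (δ=0.45, a=2.5): (-11.411156, 15.650743, -0.203542, 19.225000)
after step 2 (δ=-0.13, a=-2.6): (-10.469749, 15.456437, -0.250087, 19.095000)
after step 3 (δ=-0.07, a=-2.4): (-9.544700, 15.220148, -0.274880, 18.975000)
after step 4 (δ=-0.45, a=-4.0): (-8.631568, 14.962627, -0.444620, 18.775000)
after step 5 (δ=0.06, a=-2.7): (-7.784089, 14.558857, -0.423734, 18.640000)

(-7.7841, 14.5589, -0.4237, 18.6400)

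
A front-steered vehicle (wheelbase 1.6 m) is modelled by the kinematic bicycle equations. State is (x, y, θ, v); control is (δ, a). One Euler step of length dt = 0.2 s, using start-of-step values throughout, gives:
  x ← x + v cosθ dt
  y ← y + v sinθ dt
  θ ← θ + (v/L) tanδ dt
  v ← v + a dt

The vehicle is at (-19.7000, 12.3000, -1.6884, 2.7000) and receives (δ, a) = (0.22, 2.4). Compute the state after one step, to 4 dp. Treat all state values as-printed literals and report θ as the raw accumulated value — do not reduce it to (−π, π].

(-19.7634, 11.7637, -1.6129, 3.1800)

x' = -19.7000 + 2.7000·cos(-1.6884)·0.2 = -19.7634
y' = 12.3000 + 2.7000·sin(-1.6884)·0.2 = 11.7637
θ' = -1.6884 + (2.7000/1.6)·tan(0.22)·0.2 = -1.6129
v' = 2.7000 + 2.4000·0.2 = 3.1800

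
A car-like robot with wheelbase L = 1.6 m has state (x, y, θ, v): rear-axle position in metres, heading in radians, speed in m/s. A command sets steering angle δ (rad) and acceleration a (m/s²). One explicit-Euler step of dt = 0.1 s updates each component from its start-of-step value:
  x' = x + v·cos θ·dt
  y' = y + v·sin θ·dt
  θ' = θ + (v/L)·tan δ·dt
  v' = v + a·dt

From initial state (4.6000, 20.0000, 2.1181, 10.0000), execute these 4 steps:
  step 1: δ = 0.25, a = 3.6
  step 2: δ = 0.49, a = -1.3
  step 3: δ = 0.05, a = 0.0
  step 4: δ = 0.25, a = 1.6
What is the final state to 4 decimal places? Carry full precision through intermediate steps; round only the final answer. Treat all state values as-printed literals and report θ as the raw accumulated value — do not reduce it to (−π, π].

(1.6139, 22.6270, 2.8183, 10.3900)

after step 1 (δ=0.25, a=3.6): (4.079613, 20.853931, 2.277689, 10.360000)
after step 2 (δ=0.49, a=-1.3): (3.406758, 21.641688, 2.623058, 10.230000)
after step 3 (δ=0.05, a=0.0): (2.518236, 22.148696, 2.655053, 10.230000)
after step 4 (δ=0.25, a=1.6): (1.613949, 22.627020, 2.818312, 10.390000)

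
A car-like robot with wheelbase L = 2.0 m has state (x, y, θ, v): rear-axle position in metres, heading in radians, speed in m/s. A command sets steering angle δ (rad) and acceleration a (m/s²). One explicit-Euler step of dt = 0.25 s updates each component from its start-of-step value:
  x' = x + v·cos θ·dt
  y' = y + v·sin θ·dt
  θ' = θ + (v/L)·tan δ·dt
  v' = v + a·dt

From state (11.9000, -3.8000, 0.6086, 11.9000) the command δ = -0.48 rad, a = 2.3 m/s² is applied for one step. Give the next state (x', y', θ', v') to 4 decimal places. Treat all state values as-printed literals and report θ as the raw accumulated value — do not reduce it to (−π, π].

x' = 11.9000 + 11.9000·cos(0.6086)·0.25 = 14.3408
y' = -3.8000 + 11.9000·sin(0.6086)·0.25 = -2.0991
θ' = 0.6086 + (11.9000/2.0)·tan(-0.48)·0.25 = -0.1658
v' = 11.9000 + 2.3000·0.25 = 12.4750

(14.3408, -2.0991, -0.1658, 12.4750)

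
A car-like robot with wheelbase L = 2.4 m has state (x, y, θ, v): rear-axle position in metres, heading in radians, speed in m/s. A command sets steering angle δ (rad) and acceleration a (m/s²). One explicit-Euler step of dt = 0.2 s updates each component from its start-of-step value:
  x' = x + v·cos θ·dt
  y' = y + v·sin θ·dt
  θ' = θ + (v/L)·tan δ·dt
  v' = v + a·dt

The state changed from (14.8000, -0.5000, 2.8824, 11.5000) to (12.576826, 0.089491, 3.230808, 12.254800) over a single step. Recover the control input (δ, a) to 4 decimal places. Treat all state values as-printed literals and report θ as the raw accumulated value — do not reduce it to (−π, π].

a = (v'−v)/dt = (0.754800)/0.2 = 3.7740
Δθ = θ'−θ = 0.348408;  (v·dt/L) = 11.5000·0.2/2.4 = 0.958333
tan δ = Δθ·L/(v·dt) = 0.363556  →  δ = 0.3487

δ = 0.3487, a = 3.7740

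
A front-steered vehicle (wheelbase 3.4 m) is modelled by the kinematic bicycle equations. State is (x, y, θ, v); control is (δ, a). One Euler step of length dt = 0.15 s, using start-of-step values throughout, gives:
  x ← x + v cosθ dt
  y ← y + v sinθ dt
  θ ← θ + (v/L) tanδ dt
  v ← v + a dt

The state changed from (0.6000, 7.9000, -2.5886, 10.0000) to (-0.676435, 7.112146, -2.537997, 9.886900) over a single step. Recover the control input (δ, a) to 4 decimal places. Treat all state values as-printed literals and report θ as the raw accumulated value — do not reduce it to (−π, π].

δ = 0.1142, a = -0.7540

a = (v'−v)/dt = (-0.113100)/0.15 = -0.7540
Δθ = θ'−θ = 0.050603;  (v·dt/L) = 10.0000·0.15/3.4 = 0.441176
tan δ = Δθ·L/(v·dt) = 0.114700  →  δ = 0.1142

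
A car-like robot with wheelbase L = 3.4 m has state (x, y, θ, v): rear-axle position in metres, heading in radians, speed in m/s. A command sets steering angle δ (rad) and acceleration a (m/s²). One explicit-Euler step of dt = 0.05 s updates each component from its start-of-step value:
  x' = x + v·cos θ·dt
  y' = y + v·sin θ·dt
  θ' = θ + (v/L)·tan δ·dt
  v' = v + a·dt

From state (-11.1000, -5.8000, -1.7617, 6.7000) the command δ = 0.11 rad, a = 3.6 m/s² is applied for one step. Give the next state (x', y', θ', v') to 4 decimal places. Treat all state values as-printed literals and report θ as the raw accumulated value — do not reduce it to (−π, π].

x' = -11.1000 + 6.7000·cos(-1.7617)·0.05 = -11.1636
y' = -5.8000 + 6.7000·sin(-1.7617)·0.05 = -6.1289
θ' = -1.7617 + (6.7000/3.4)·tan(0.11)·0.05 = -1.7508
v' = 6.7000 + 3.6000·0.05 = 6.8800

(-11.1636, -6.1289, -1.7508, 6.8800)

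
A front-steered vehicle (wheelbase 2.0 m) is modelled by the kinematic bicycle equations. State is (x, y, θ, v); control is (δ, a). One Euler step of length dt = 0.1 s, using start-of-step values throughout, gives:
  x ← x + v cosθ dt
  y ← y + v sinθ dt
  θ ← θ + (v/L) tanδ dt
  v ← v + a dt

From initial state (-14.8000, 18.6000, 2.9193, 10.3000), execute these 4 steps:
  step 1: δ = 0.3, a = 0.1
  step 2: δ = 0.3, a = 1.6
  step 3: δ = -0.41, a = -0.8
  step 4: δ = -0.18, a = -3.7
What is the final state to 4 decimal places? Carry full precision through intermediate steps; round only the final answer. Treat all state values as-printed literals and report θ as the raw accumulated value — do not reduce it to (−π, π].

(-18.9058, 18.9269, 2.9160, 10.0200)

after step 1 (δ=0.3, a=0.1): (-15.804656, 18.827080, 3.078608, 10.310000)
after step 2 (δ=0.3, a=1.6): (-16.833612, 18.891975, 3.238071, 10.470000)
after step 3 (δ=-0.41, a=-0.8): (-17.875743, 18.791118, 3.010542, 10.390000)
after step 4 (δ=-0.18, a=-3.7): (-18.905834, 18.926891, 2.916008, 10.020000)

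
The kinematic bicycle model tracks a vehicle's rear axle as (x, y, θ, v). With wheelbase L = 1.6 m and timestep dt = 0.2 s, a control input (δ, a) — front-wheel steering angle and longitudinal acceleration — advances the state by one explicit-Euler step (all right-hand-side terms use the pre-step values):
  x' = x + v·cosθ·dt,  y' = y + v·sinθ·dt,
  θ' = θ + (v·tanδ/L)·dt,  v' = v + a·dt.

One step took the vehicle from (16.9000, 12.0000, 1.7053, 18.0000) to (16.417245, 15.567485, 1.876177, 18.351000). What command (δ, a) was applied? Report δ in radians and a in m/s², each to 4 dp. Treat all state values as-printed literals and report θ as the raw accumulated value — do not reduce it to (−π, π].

δ = 0.0758, a = 1.7550

a = (v'−v)/dt = (0.351000)/0.2 = 1.7550
Δθ = θ'−θ = 0.170877;  (v·dt/L) = 18.0000·0.2/1.6 = 2.250000
tan δ = Δθ·L/(v·dt) = 0.075945  →  δ = 0.0758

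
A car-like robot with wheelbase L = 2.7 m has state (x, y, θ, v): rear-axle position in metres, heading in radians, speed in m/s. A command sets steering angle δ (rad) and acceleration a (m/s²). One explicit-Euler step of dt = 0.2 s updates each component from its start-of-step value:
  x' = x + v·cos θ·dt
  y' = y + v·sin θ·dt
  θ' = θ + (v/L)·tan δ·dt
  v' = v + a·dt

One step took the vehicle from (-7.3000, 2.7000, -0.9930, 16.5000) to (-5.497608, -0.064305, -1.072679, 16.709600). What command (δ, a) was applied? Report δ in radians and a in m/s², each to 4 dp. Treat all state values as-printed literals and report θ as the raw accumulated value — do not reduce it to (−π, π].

δ = -0.0651, a = 1.0480

a = (v'−v)/dt = (0.209600)/0.2 = 1.0480
Δθ = θ'−θ = -0.079679;  (v·dt/L) = 16.5000·0.2/2.7 = 1.222222
tan δ = Δθ·L/(v·dt) = -0.065192  →  δ = -0.0651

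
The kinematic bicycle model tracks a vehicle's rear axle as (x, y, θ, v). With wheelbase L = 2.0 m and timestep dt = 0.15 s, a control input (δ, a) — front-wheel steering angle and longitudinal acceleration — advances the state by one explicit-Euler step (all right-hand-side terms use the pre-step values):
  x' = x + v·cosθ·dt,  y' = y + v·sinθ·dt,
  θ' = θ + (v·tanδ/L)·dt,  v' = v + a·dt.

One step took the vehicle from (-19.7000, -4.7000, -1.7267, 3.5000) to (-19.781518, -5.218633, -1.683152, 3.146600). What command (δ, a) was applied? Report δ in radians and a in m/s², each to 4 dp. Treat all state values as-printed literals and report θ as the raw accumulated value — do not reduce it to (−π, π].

δ = 0.1644, a = -2.3560

a = (v'−v)/dt = (-0.353400)/0.15 = -2.3560
Δθ = θ'−θ = 0.043548;  (v·dt/L) = 3.5000·0.15/2.0 = 0.262500
tan δ = Δθ·L/(v·dt) = 0.165897  →  δ = 0.1644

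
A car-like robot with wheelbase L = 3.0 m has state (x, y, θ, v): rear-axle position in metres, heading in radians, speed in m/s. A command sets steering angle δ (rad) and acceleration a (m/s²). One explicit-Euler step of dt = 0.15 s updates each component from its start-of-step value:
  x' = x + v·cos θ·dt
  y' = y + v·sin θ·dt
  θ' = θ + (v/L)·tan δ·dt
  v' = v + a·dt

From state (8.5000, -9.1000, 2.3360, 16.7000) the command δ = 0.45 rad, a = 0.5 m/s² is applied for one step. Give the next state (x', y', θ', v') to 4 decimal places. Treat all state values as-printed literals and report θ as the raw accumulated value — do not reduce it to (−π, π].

x' = 8.5000 + 16.7000·cos(2.3360)·0.15 = 6.7648
y' = -9.1000 + 16.7000·sin(2.3360)·0.15 = -7.2933
θ' = 2.3360 + (16.7000/3.0)·tan(0.45)·0.15 = 2.7394
v' = 16.7000 + 0.5000·0.15 = 16.7750

(6.7648, -7.2933, 2.7394, 16.7750)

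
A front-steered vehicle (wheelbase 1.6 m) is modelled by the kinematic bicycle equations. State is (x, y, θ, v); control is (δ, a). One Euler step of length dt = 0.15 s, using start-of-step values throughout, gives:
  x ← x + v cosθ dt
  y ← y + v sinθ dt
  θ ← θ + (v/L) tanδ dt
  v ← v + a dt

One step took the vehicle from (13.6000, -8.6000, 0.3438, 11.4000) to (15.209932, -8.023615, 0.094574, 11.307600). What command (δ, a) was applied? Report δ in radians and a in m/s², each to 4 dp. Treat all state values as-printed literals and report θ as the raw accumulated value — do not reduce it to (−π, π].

δ = -0.2291, a = -0.6160

a = (v'−v)/dt = (-0.092400)/0.15 = -0.6160
Δθ = θ'−θ = -0.249226;  (v·dt/L) = 11.4000·0.15/1.6 = 1.068750
tan δ = Δθ·L/(v·dt) = -0.233194  →  δ = -0.2291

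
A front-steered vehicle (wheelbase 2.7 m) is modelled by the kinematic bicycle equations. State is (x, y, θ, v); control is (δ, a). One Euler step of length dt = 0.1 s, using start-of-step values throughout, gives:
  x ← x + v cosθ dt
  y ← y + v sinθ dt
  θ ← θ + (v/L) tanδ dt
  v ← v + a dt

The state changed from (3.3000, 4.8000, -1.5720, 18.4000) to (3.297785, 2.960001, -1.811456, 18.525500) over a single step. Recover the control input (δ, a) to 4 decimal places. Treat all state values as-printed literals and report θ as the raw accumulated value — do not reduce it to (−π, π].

a = (v'−v)/dt = (0.125500)/0.1 = 1.2550
Δθ = θ'−θ = -0.239456;  (v·dt/L) = 18.4000·0.1/2.7 = 0.681481
tan δ = Δθ·L/(v·dt) = -0.351376  →  δ = -0.3379

δ = -0.3379, a = 1.2550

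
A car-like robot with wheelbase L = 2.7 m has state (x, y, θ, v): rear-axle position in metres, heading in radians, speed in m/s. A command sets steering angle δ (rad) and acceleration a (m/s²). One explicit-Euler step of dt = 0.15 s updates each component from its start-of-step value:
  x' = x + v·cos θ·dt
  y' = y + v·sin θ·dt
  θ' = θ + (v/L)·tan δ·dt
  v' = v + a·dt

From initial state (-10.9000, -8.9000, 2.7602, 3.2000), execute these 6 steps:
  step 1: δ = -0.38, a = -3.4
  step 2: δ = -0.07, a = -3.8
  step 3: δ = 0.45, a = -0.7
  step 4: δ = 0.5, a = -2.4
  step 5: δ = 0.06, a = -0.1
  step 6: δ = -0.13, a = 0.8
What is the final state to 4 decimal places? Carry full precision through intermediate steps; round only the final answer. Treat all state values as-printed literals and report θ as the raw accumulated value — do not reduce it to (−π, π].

(-12.7362, -8.1178, 2.7904, 1.7600)

after step 1 (δ=-0.38, a=-3.4): (-11.345511, -8.721338, 2.689193, 2.690000)
after step 2 (δ=-0.07, a=-3.8): (-11.708419, -8.544958, 2.678715, 2.120000)
after step 3 (δ=0.45, a=-0.7): (-11.992956, -8.402963, 2.735608, 2.015000)
after step 4 (δ=0.5, a=-2.4): (-12.270637, -8.283597, 2.796764, 1.655000)
after step 5 (δ=0.06, a=-0.1): (-12.504274, -8.199680, 2.802287, 1.640000)
after step 6 (δ=-0.13, a=0.8): (-12.736248, -8.117803, 2.790375, 1.760000)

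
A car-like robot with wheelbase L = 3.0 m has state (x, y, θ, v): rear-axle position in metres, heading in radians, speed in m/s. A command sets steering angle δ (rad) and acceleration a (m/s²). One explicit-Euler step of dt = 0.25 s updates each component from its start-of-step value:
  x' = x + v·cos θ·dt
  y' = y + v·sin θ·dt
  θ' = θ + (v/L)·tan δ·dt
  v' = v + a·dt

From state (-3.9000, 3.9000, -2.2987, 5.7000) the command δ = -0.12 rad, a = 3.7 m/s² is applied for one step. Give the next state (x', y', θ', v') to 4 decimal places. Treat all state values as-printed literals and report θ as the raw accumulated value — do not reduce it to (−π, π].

x' = -3.9000 + 5.7000·cos(-2.2987)·0.25 = -4.8481
y' = 3.9000 + 5.7000·sin(-2.2987)·0.25 = 2.8361
θ' = -2.2987 + (5.7000/3.0)·tan(-0.12)·0.25 = -2.3560
v' = 5.7000 + 3.7000·0.25 = 6.6250

(-4.8481, 2.8361, -2.3560, 6.6250)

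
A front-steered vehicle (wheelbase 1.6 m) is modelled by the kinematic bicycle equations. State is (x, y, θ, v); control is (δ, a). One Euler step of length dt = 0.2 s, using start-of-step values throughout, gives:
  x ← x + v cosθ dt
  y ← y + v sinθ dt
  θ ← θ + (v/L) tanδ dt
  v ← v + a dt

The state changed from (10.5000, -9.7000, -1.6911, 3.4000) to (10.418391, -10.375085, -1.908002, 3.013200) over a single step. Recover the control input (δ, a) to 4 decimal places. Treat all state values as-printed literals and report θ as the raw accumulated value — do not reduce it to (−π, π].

a = (v'−v)/dt = (-0.386800)/0.2 = -1.9340
Δθ = θ'−θ = -0.216902;  (v·dt/L) = 3.4000·0.2/1.6 = 0.425000
tan δ = Δθ·L/(v·dt) = -0.510358  →  δ = -0.4719

δ = -0.4719, a = -1.9340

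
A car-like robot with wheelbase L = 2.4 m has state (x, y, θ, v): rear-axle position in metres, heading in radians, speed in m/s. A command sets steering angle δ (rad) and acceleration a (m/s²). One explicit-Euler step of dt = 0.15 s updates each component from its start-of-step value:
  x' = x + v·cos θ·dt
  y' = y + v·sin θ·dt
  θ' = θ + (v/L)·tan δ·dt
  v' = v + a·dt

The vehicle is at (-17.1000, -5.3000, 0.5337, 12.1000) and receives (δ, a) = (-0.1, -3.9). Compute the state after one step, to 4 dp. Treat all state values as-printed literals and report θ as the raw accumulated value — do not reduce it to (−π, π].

x' = -17.1000 + 12.1000·cos(0.5337)·0.15 = -15.5374
y' = -5.3000 + 12.1000·sin(0.5337)·0.15 = -4.3767
θ' = 0.5337 + (12.1000/2.4)·tan(-0.1)·0.15 = 0.4578
v' = 12.1000 − 3.9000·0.15 = 11.5150

(-15.5374, -4.3767, 0.4578, 11.5150)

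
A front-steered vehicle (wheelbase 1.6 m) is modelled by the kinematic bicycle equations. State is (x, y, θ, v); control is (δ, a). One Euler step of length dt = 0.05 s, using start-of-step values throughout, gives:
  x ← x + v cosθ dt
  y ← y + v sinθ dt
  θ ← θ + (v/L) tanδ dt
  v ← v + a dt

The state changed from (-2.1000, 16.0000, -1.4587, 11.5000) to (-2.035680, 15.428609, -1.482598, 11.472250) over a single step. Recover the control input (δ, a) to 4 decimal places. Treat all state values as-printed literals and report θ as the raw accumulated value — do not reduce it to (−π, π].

δ = -0.0664, a = -0.5550

a = (v'−v)/dt = (-0.027750)/0.05 = -0.5550
Δθ = θ'−θ = -0.023898;  (v·dt/L) = 11.5000·0.05/1.6 = 0.359375
tan δ = Δθ·L/(v·dt) = -0.066499  →  δ = -0.0664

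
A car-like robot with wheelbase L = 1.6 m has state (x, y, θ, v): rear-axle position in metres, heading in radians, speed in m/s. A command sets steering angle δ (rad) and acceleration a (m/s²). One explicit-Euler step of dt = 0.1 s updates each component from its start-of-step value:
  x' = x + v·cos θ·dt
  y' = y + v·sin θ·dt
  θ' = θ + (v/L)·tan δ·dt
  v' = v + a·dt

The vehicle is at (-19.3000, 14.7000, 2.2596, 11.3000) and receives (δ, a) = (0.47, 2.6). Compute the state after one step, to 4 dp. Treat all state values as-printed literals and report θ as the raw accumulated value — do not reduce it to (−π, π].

(-20.0182, 15.5724, 2.6184, 11.5600)

x' = -19.3000 + 11.3000·cos(2.2596)·0.1 = -20.0182
y' = 14.7000 + 11.3000·sin(2.2596)·0.1 = 15.5724
θ' = 2.2596 + (11.3000/1.6)·tan(0.47)·0.1 = 2.6184
v' = 11.3000 + 2.6000·0.1 = 11.5600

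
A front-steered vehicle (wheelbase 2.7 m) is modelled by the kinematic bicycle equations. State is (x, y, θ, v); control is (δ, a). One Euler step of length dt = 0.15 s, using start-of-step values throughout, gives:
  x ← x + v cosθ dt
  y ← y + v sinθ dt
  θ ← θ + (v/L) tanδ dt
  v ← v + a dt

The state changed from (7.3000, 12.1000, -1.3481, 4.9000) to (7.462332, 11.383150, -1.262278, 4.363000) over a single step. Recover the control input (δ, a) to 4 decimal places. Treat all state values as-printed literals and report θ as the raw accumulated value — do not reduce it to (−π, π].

δ = 0.3054, a = -3.5800

a = (v'−v)/dt = (-0.537000)/0.15 = -3.5800
Δθ = θ'−θ = 0.085822;  (v·dt/L) = 4.9000·0.15/2.7 = 0.272222
tan δ = Δθ·L/(v·dt) = 0.315264  →  δ = 0.3054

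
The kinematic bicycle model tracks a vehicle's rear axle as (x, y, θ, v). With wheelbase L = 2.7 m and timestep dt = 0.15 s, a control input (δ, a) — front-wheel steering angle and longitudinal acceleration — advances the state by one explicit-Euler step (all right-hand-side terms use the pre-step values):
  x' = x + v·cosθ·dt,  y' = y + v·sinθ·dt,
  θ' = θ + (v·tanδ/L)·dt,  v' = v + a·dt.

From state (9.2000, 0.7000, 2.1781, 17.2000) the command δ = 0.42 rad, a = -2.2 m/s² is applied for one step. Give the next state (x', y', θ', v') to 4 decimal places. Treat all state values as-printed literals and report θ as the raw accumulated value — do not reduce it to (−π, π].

x' = 9.2000 + 17.2000·cos(2.1781)·0.15 = 7.7277
y' = 0.7000 + 17.2000·sin(2.1781)·0.15 = 2.8187
θ' = 2.1781 + (17.2000/2.7)·tan(0.42)·0.15 = 2.6048
v' = 17.2000 − 2.2000·0.15 = 16.8700

(7.7277, 2.8187, 2.6048, 16.8700)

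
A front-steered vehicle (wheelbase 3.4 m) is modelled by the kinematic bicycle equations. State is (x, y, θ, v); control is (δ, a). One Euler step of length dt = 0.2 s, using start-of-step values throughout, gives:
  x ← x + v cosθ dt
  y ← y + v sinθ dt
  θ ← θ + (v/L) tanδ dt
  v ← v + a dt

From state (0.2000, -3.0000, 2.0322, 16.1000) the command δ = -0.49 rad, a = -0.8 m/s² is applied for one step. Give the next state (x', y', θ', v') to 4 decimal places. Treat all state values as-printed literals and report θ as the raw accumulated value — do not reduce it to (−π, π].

(-1.2336, -0.1167, 1.5271, 15.9400)

x' = 0.2000 + 16.1000·cos(2.0322)·0.2 = -1.2336
y' = -3.0000 + 16.1000·sin(2.0322)·0.2 = -0.1167
θ' = 2.0322 + (16.1000/3.4)·tan(-0.49)·0.2 = 1.5271
v' = 16.1000 − 0.8000·0.2 = 15.9400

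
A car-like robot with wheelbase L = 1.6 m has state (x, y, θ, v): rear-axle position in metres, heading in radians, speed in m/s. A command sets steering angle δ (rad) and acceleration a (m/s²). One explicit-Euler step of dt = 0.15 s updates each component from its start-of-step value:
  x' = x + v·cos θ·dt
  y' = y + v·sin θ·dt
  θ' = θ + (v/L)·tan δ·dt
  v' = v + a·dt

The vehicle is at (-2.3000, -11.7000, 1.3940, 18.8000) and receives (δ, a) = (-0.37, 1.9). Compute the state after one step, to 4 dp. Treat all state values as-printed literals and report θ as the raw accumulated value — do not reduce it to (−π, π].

(-1.8040, -8.9240, 0.7104, 19.0850)

x' = -2.3000 + 18.8000·cos(1.3940)·0.15 = -1.8040
y' = -11.7000 + 18.8000·sin(1.3940)·0.15 = -8.9240
θ' = 1.3940 + (18.8000/1.6)·tan(-0.37)·0.15 = 0.7104
v' = 18.8000 + 1.9000·0.15 = 19.0850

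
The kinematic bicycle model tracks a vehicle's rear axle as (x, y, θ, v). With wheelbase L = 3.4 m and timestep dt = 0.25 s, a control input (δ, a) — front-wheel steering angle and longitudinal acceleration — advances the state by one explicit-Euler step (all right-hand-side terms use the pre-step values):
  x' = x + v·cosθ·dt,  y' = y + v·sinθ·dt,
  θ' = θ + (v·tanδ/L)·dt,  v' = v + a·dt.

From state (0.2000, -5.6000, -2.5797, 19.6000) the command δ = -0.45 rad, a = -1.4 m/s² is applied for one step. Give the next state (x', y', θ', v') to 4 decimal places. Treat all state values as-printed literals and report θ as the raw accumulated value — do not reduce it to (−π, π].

x' = 0.2000 + 19.6000·cos(-2.5797)·0.25 = -3.9466
y' = -5.6000 + 19.6000·sin(-2.5797)·0.25 = -8.2107
θ' = -2.5797 + (19.6000/3.4)·tan(-0.45)·0.25 = -3.2759
v' = 19.6000 − 1.4000·0.25 = 19.2500

(-3.9466, -8.2107, -3.2759, 19.2500)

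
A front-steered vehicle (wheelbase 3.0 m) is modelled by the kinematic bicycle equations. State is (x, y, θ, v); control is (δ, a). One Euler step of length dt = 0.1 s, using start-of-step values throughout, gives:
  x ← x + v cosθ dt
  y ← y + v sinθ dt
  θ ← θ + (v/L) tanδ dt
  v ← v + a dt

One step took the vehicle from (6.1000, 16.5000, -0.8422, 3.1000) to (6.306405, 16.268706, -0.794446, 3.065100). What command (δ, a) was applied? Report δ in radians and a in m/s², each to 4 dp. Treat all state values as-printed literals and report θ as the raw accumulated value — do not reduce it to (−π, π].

δ = 0.4329, a = -0.3490

a = (v'−v)/dt = (-0.034900)/0.1 = -0.3490
Δθ = θ'−θ = 0.047754;  (v·dt/L) = 3.1000·0.1/3.0 = 0.103333
tan δ = Δθ·L/(v·dt) = 0.462135  →  δ = 0.4329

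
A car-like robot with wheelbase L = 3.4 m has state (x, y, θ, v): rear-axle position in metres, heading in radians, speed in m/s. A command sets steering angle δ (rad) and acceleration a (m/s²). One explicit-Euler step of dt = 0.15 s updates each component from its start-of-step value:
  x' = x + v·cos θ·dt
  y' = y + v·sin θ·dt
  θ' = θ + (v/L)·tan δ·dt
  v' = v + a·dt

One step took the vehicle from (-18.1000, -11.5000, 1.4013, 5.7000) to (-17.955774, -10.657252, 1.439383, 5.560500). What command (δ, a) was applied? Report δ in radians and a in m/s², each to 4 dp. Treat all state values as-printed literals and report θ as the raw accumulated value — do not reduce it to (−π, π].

a = (v'−v)/dt = (-0.139500)/0.15 = -0.9300
Δθ = θ'−θ = 0.038083;  (v·dt/L) = 5.7000·0.15/3.4 = 0.251471
tan δ = Δθ·L/(v·dt) = 0.151441  →  δ = 0.1503

δ = 0.1503, a = -0.9300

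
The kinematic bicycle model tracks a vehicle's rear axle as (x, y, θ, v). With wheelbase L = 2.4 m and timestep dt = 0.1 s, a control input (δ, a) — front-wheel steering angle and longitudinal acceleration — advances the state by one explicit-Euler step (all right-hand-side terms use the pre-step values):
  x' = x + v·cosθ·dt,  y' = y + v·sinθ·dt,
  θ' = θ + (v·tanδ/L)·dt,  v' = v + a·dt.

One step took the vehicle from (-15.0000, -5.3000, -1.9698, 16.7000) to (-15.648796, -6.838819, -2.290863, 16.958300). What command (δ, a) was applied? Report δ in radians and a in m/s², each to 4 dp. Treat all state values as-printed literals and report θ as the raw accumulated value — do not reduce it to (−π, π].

a = (v'−v)/dt = (0.258300)/0.1 = 2.5830
Δθ = θ'−θ = -0.321063;  (v·dt/L) = 16.7000·0.1/2.4 = 0.695833
tan δ = Δθ·L/(v·dt) = -0.461408  →  δ = -0.4323

δ = -0.4323, a = 2.5830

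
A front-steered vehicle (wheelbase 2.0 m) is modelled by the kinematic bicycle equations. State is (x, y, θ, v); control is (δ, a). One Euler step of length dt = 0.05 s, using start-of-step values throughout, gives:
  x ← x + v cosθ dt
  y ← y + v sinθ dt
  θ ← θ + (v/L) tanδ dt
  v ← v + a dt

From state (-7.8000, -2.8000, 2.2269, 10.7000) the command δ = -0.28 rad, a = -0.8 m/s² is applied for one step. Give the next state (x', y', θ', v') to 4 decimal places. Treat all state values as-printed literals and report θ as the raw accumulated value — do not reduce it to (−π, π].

x' = -7.8000 + 10.7000·cos(2.2269)·0.05 = -8.1264
y' = -2.8000 + 10.7000·sin(2.2269)·0.05 = -2.3761
θ' = 2.2269 + (10.7000/2.0)·tan(-0.28)·0.05 = 2.1500
v' = 10.7000 − 0.8000·0.05 = 10.6600

(-8.1264, -2.3761, 2.1500, 10.6600)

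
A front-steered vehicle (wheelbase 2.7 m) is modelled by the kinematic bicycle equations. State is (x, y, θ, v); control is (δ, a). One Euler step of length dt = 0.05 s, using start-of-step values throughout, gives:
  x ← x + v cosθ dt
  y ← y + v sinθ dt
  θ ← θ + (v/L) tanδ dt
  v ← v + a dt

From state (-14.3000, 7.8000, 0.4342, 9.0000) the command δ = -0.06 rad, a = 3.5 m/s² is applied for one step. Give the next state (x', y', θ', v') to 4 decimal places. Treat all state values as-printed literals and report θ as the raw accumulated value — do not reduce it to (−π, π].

(-13.8918, 7.9893, 0.4242, 9.1750)

x' = -14.3000 + 9.0000·cos(0.4342)·0.05 = -13.8918
y' = 7.8000 + 9.0000·sin(0.4342)·0.05 = 7.9893
θ' = 0.4342 + (9.0000/2.7)·tan(-0.06)·0.05 = 0.4242
v' = 9.0000 + 3.5000·0.05 = 9.1750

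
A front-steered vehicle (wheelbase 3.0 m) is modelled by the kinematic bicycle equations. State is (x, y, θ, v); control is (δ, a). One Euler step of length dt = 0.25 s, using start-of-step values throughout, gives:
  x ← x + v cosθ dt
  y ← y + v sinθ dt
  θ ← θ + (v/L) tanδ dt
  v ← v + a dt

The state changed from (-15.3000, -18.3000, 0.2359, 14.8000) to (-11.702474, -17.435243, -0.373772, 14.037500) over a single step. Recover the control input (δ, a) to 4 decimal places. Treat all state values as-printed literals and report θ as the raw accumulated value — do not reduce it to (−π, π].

a = (v'−v)/dt = (-0.762500)/0.25 = -3.0500
Δθ = θ'−θ = -0.609672;  (v·dt/L) = 14.8000·0.25/3.0 = 1.233333
tan δ = Δθ·L/(v·dt) = -0.494329  →  δ = -0.4591

δ = -0.4591, a = -3.0500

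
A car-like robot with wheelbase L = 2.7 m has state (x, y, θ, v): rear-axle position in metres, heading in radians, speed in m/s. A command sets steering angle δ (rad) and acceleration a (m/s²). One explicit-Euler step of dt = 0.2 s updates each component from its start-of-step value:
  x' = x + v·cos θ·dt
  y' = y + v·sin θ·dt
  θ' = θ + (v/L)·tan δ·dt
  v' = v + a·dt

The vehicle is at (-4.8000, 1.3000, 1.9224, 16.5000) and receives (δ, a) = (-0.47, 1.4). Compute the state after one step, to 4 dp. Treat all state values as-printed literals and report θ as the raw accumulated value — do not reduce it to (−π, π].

(-5.9365, 4.3981, 1.3016, 16.7800)

x' = -4.8000 + 16.5000·cos(1.9224)·0.2 = -5.9365
y' = 1.3000 + 16.5000·sin(1.9224)·0.2 = 4.3981
θ' = 1.9224 + (16.5000/2.7)·tan(-0.47)·0.2 = 1.3016
v' = 16.5000 + 1.4000·0.2 = 16.7800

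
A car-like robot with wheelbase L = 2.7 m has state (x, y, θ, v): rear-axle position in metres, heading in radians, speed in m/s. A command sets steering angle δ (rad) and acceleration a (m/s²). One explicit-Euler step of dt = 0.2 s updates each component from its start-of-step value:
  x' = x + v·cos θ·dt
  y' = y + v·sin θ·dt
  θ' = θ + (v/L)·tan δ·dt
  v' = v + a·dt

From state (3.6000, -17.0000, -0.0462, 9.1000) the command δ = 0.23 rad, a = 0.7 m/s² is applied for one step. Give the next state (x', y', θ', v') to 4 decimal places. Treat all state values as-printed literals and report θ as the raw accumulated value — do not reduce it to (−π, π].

(5.4181, -17.0841, 0.1116, 9.2400)

x' = 3.6000 + 9.1000·cos(-0.0462)·0.2 = 5.4181
y' = -17.0000 + 9.1000·sin(-0.0462)·0.2 = -17.0841
θ' = -0.0462 + (9.1000/2.7)·tan(0.23)·0.2 = 0.1116
v' = 9.1000 + 0.7000·0.2 = 9.2400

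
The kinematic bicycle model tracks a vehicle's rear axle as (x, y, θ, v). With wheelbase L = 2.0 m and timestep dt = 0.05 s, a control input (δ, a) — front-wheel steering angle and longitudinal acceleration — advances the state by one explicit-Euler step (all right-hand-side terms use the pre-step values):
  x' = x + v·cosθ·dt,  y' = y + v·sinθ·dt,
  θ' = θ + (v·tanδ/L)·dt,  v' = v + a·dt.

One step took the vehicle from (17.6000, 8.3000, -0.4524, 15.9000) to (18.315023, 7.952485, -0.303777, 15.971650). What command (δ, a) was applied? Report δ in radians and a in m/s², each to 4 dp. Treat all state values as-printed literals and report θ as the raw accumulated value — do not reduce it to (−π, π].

δ = 0.3578, a = 1.4330

a = (v'−v)/dt = (0.071650)/0.05 = 1.4330
Δθ = θ'−θ = 0.148623;  (v·dt/L) = 15.9000·0.05/2.0 = 0.397500
tan δ = Δθ·L/(v·dt) = 0.373894  →  δ = 0.3578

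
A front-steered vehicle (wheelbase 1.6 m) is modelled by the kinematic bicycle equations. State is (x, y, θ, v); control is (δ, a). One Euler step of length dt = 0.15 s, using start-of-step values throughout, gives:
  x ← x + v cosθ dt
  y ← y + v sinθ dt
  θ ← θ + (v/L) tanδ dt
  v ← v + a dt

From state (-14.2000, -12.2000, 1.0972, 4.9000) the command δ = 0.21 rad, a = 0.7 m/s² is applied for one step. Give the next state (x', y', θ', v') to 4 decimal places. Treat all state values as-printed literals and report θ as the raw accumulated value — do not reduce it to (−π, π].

(-13.8648, -11.5459, 1.1951, 5.0050)

x' = -14.2000 + 4.9000·cos(1.0972)·0.15 = -13.8648
y' = -12.2000 + 4.9000·sin(1.0972)·0.15 = -11.5459
θ' = 1.0972 + (4.9000/1.6)·tan(0.21)·0.15 = 1.1951
v' = 4.9000 + 0.7000·0.15 = 5.0050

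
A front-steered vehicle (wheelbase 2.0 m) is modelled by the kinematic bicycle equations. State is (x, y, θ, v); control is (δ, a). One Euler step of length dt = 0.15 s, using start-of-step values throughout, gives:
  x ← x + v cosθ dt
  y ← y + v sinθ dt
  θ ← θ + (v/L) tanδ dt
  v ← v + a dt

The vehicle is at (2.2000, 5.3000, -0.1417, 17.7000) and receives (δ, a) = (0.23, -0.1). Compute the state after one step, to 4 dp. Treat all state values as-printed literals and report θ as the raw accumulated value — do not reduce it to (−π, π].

x' = 2.2000 + 17.7000·cos(-0.1417)·0.15 = 4.8284
y' = 5.3000 + 17.7000·sin(-0.1417)·0.15 = 4.9250
θ' = -0.1417 + (17.7000/2.0)·tan(0.23)·0.15 = 0.1691
v' = 17.7000 − 0.1000·0.15 = 17.6850

(4.8284, 4.9250, 0.1691, 17.6850)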